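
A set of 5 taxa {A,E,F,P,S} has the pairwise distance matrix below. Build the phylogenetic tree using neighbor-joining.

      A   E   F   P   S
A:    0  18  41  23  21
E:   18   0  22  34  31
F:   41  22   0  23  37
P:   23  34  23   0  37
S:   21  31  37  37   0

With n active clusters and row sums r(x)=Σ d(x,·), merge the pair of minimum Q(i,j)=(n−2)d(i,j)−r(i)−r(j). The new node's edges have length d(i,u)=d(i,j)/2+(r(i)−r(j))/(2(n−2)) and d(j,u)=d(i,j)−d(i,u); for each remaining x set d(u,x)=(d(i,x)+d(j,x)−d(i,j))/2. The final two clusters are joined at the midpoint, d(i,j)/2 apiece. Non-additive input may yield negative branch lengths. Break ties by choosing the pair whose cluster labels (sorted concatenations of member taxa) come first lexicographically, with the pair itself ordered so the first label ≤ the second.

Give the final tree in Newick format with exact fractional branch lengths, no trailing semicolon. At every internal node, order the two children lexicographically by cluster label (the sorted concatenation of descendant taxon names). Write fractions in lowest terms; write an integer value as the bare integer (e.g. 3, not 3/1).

iteration 1: select F,P (d=23, Q=-171); attach at lengths (25/2, 21/2); label the merged cluster FP
  updated: d(A,FP)=41/2, d(E,FP)=33/2, d(FP,S)=51/2
iteration 2: select A,S (d=21, Q=-95); attach at lengths (6, 15); label the merged cluster AS
  updated: d(AS,E)=14, d(AS,FP)=25/2
iteration 3: select AS,E (d=14, Q=-43); attach at lengths (5, 9); label the merged cluster AES
  updated: d(AES,FP)=15/2
iteration 4: select AES,FP (d=15/2); attach at lengths (15/4, 15/4); label the merged cluster AEFPS
final tree: (((A:6,S:15):5,E:9):15/4,(F:25/2,P:21/2):15/4)
total length: 131/2

(((A:6,S:15):5,E:9):15/4,(F:25/2,P:21/2):15/4)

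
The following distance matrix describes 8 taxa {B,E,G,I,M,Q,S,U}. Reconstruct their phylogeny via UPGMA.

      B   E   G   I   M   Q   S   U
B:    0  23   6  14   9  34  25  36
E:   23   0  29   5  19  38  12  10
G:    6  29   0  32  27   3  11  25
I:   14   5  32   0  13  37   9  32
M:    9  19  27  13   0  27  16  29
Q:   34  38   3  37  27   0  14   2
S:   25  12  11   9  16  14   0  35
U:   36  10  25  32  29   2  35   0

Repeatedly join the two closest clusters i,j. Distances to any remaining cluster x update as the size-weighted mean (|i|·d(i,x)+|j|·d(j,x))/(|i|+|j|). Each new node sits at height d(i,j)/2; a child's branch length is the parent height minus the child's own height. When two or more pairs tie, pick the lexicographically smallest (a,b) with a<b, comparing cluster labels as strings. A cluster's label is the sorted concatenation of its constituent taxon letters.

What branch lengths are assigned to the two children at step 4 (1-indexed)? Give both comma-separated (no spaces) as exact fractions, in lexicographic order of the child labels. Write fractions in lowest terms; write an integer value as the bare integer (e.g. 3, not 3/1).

11/4,21/4

1. join Q+U (d=2) ⇒ QU; edges |Q|=1, |U|=1
  updated: d(B,QU)=35, d(E,QU)=24, d(G,QU)=14, d(I,QU)=69/2, d(M,QU)=28, d(QU,S)=49/2
2. join E+I (d=5) ⇒ EI; edges |E|=5/2, |I|=5/2
  updated: d(B,EI)=37/2, d(EI,G)=61/2, d(EI,M)=16, d(EI,QU)=117/4, d(EI,S)=21/2
3. join B+G (d=6) ⇒ BG; edges |B|=3, |G|=3
  updated: d(BG,EI)=49/2, d(BG,M)=18, d(BG,QU)=49/2, d(BG,S)=18
4. join EI+S (d=21/2) ⇒ EIS; edges |EI|=11/4, |S|=21/4
  updated: d(BG,EIS)=67/3, d(EIS,M)=16, d(EIS,QU)=83/3
5. join EIS+M (d=16) ⇒ EIMS; edges |EIS|=11/4, |M|=8
  updated: d(BG,EIMS)=85/4, d(EIMS,QU)=111/4
6. join BG+EIMS (d=85/4) ⇒ BEGIMS; edges |BG|=61/8, |EIMS|=21/8
  updated: d(BEGIMS,QU)=80/3
7. join BEGIMS+QU (d=80/3) ⇒ BEGIMQSU; edges |BEGIMS|=65/24, |QU|=37/3
final tree: (((B:3,G:3):61/8,(((E:5/2,I:5/2):11/4,S:21/4):11/4,M:8):21/8):65/24,(Q:1,U:1):37/3)
total length: 1369/24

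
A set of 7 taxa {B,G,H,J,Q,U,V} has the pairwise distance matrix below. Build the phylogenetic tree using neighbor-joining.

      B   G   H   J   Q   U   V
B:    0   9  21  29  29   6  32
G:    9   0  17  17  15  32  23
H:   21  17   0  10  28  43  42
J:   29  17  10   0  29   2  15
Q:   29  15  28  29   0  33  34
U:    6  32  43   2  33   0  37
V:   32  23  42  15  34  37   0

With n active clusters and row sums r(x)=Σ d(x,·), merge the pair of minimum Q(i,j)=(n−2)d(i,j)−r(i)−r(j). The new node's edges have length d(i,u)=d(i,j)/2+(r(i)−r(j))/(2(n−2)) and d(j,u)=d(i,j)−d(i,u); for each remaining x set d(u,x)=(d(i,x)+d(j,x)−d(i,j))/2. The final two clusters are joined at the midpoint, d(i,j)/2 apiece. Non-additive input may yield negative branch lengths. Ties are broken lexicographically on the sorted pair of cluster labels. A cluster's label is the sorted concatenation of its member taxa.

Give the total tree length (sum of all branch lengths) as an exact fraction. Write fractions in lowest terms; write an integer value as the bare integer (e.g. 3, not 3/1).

139/2

iteration 1: select B,U (d=6, Q=-249); attach at lengths (3/10, 57/10); label the merged cluster BU
  updated: d(BU,G)=35/2, d(BU,H)=29, d(BU,J)=25/2, d(BU,Q)=28, d(BU,V)=63/2
iteration 2: select H,J (d=10, Q=-339/2); attach at lengths (165/16, -5/16); label the merged cluster HJ
  updated: d(BU,HJ)=63/4, d(G,HJ)=12, d(HJ,Q)=47/2, d(HJ,V)=47/2
iteration 3: select G,Q (d=15, Q=-123); attach at lengths (2, 13); label the merged cluster GQ
  updated: d(BU,GQ)=61/4, d(GQ,HJ)=41/4, d(GQ,V)=21
iteration 4: select BU,HJ (d=63/4, Q=-161/2); attach at lengths (89/8, 37/8); label the merged cluster BHJU
  updated: d(BHJU,GQ)=39/8, d(BHJU,V)=157/8
iteration 5: select BHJU,GQ (d=39/8, Q=-91/2); attach at lengths (7/4, 25/8); label the merged cluster BGHJQU
  updated: d(BGHJQU,V)=143/8
iteration 6: select BGHJQU,V (d=143/8); attach at lengths (143/16, 143/16); label the merged cluster BGHJQUV
final tree: ((((B:3/10,U:57/10):89/8,(H:165/16,J:-5/16):37/8):7/4,(G:2,Q:13):25/8):143/16,V:143/16)
total length: 139/2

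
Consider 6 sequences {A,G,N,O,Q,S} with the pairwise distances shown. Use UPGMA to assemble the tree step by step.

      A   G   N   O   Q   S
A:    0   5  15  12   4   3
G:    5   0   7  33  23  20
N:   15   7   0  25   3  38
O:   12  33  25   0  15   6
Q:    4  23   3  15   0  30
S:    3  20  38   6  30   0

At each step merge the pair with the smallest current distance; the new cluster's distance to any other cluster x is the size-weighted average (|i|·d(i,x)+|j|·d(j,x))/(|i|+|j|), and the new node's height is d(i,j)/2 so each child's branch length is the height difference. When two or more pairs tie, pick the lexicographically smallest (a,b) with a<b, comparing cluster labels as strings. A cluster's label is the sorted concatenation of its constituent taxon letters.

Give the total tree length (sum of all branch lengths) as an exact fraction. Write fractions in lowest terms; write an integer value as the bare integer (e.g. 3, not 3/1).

320/9

step 1: merge (A,S) at d=3; branch lengths A→3/2, S→3/2; new cluster AS
  updated: d(AS,G)=25/2, d(AS,N)=53/2, d(AS,O)=9, d(AS,Q)=17
step 2: merge (N,Q) at d=3; branch lengths N→3/2, Q→3/2; new cluster NQ
  updated: d(AS,NQ)=87/4, d(G,NQ)=15, d(NQ,O)=20
step 3: merge (AS,O) at d=9; branch lengths AS→3, O→9/2; new cluster AOS
  updated: d(AOS,G)=58/3, d(AOS,NQ)=127/6
step 4: merge (G,NQ) at d=15; branch lengths G→15/2, NQ→6; new cluster GNQ
  updated: d(AOS,GNQ)=185/9
step 5: merge (AOS,GNQ) at d=185/9; branch lengths AOS→52/9, GNQ→25/9; new cluster AGNOQS
final tree: (((A:3/2,S:3/2):3,O:9/2):52/9,(G:15/2,(N:3/2,Q:3/2):6):25/9)
total length: 320/9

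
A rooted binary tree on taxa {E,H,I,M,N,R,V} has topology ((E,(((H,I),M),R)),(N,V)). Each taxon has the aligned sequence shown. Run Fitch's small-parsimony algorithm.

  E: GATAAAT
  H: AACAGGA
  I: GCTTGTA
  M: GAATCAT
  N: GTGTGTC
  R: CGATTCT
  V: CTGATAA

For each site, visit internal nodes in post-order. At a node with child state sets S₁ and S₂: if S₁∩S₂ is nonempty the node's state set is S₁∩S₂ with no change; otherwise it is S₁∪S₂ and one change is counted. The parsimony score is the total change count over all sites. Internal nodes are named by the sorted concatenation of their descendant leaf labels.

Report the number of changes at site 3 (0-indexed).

3

HI@0: {A} ∪ {G} = {A,G} (union, +1)
HIM@0: {A,G} ∩ {G} = {G} (intersection, +0)
HIMR@0: {G} ∪ {C} = {C,G} (union, +1)
EHIMR@0: {G} ∩ {C,G} = {G} (intersection, +0)
NV@0: {G} ∪ {C} = {C,G} (union, +1)
EHIMNRV@0: {G} ∩ {C,G} = {G} (intersection, +0)
HI@1: {A} ∪ {C} = {A,C} (union, +1)
HIM@1: {A,C} ∩ {A} = {A} (intersection, +0)
HIMR@1: {A} ∪ {G} = {A,G} (union, +1)
EHIMR@1: {A} ∩ {A,G} = {A} (intersection, +0)
NV@1: {T} ∩ {T} = {T} (intersection, +0)
EHIMNRV@1: {A} ∪ {T} = {A,T} (union, +1)
HI@2: {C} ∪ {T} = {C,T} (union, +1)
HIM@2: {C,T} ∪ {A} = {A,C,T} (union, +1)
HIMR@2: {A,C,T} ∩ {A} = {A} (intersection, +0)
EHIMR@2: {T} ∪ {A} = {A,T} (union, +1)
NV@2: {G} ∩ {G} = {G} (intersection, +0)
EHIMNRV@2: {A,T} ∪ {G} = {A,G,T} (union, +1)
HI@3: {A} ∪ {T} = {A,T} (union, +1)
HIM@3: {A,T} ∩ {T} = {T} (intersection, +0)
HIMR@3: {T} ∩ {T} = {T} (intersection, +0)
EHIMR@3: {A} ∪ {T} = {A,T} (union, +1)
NV@3: {T} ∪ {A} = {A,T} (union, +1)
EHIMNRV@3: {A,T} ∩ {A,T} = {A,T} (intersection, +0)
HI@4: {G} ∩ {G} = {G} (intersection, +0)
HIM@4: {G} ∪ {C} = {C,G} (union, +1)
HIMR@4: {C,G} ∪ {T} = {C,G,T} (union, +1)
EHIMR@4: {A} ∪ {C,G,T} = {A,C,G,T} (union, +1)
NV@4: {G} ∪ {T} = {G,T} (union, +1)
EHIMNRV@4: {A,C,G,T} ∩ {G,T} = {G,T} (intersection, +0)
HI@5: {G} ∪ {T} = {G,T} (union, +1)
HIM@5: {G,T} ∪ {A} = {A,G,T} (union, +1)
HIMR@5: {A,G,T} ∪ {C} = {A,C,G,T} (union, +1)
EHIMR@5: {A} ∩ {A,C,G,T} = {A} (intersection, +0)
NV@5: {T} ∪ {A} = {A,T} (union, +1)
EHIMNRV@5: {A} ∩ {A,T} = {A} (intersection, +0)
HI@6: {A} ∩ {A} = {A} (intersection, +0)
HIM@6: {A} ∪ {T} = {A,T} (union, +1)
HIMR@6: {A,T} ∩ {T} = {T} (intersection, +0)
EHIMR@6: {T} ∩ {T} = {T} (intersection, +0)
NV@6: {C} ∪ {A} = {A,C} (union, +1)
EHIMNRV@6: {T} ∪ {A,C} = {A,C,T} (union, +1)
per-site changes: [3, 3, 4, 3, 4, 4, 3]; total = 24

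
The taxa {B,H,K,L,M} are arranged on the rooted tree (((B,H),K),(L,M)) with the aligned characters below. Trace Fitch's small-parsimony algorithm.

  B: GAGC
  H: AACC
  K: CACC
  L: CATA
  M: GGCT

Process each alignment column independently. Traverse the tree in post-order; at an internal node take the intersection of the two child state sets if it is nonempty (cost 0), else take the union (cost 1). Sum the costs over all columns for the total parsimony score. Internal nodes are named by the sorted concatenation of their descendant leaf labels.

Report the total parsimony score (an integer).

8

site 0, node BH: B={G} ∪ H={A} → {A,G} (+1)
site 0, node BHK: BH={A,G} ∪ K={C} → {A,C,G} (+1)
site 0, node LM: L={C} ∪ M={G} → {C,G} (+1)
site 0, node BHKLM: BHK={A,C,G} ∩ LM={C,G} → {C,G} (+0)
site 1, node BH: B={A} ∩ H={A} → {A} (+0)
site 1, node BHK: BH={A} ∩ K={A} → {A} (+0)
site 1, node LM: L={A} ∪ M={G} → {A,G} (+1)
site 1, node BHKLM: BHK={A} ∩ LM={A,G} → {A} (+0)
site 2, node BH: B={G} ∪ H={C} → {C,G} (+1)
site 2, node BHK: BH={C,G} ∩ K={C} → {C} (+0)
site 2, node LM: L={T} ∪ M={C} → {C,T} (+1)
site 2, node BHKLM: BHK={C} ∩ LM={C,T} → {C} (+0)
site 3, node BH: B={C} ∩ H={C} → {C} (+0)
site 3, node BHK: BH={C} ∩ K={C} → {C} (+0)
site 3, node LM: L={A} ∪ M={T} → {A,T} (+1)
site 3, node BHKLM: BHK={C} ∪ LM={A,T} → {A,C,T} (+1)
per-site changes: [3, 1, 2, 2]; total = 8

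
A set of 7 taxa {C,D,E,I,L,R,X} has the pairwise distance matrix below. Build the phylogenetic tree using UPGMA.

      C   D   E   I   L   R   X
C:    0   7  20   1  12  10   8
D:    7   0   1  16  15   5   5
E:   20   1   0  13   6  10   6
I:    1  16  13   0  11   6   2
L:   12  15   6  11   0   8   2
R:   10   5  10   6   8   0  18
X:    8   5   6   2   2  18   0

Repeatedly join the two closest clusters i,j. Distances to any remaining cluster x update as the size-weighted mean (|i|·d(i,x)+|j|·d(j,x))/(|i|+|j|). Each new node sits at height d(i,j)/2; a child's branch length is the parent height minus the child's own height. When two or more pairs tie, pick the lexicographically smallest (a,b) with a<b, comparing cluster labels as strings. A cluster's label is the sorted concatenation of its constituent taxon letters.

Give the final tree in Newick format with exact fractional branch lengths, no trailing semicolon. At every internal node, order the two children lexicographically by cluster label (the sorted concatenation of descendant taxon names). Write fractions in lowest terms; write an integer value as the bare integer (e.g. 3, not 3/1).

(((C:1/2,I:1/2):29/8,(L:1,X:1):25/8):31/24,((D:1/2,E:1/2):13/4,R:15/4):5/3)

step 1: merge (C,I) at d=1; branch lengths C→1/2, I→1/2; new cluster CI
  updated: d(CI,D)=23/2, d(CI,E)=33/2, d(CI,L)=23/2, d(CI,R)=8, d(CI,X)=5
step 2: merge (D,E) at d=1; branch lengths D→1/2, E→1/2; new cluster DE
  updated: d(CI,DE)=14, d(DE,L)=21/2, d(DE,R)=15/2, d(DE,X)=11/2
step 3: merge (L,X) at d=2; branch lengths L→1, X→1; new cluster LX
  updated: d(CI,LX)=33/4, d(DE,LX)=8, d(LX,R)=13
step 4: merge (DE,R) at d=15/2; branch lengths DE→13/4, R→15/4; new cluster DER
  updated: d(CI,DER)=12, d(DER,LX)=29/3
step 5: merge (CI,LX) at d=33/4; branch lengths CI→29/8, LX→25/8; new cluster CILX
  updated: d(CILX,DER)=65/6
step 6: merge (CILX,DER) at d=65/6; branch lengths CILX→31/24, DER→5/3; new cluster CDEILRX
final tree: (((C:1/2,I:1/2):29/8,(L:1,X:1):25/8):31/24,((D:1/2,E:1/2):13/4,R:15/4):5/3)
total length: 497/24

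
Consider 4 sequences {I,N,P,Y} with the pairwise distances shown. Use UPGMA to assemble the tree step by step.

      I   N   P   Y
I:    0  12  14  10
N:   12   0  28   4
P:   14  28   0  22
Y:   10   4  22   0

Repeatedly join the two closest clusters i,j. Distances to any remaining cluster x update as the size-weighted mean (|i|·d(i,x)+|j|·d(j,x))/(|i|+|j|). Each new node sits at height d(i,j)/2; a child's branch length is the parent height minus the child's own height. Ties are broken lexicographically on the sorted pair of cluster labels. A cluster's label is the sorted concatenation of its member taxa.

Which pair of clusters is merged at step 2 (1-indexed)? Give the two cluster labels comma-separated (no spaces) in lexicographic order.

I,NY

iteration 1: select N,Y (d=4); attach at lengths (2, 2); label the merged cluster NY
  updated: d(I,NY)=11, d(NY,P)=25
iteration 2: select I,NY (d=11); attach at lengths (11/2, 7/2); label the merged cluster INY
  updated: d(INY,P)=64/3
iteration 3: select INY,P (d=64/3); attach at lengths (31/6, 32/3); label the merged cluster INPY
final tree: ((I:11/2,(N:2,Y:2):7/2):31/6,P:32/3)
total length: 173/6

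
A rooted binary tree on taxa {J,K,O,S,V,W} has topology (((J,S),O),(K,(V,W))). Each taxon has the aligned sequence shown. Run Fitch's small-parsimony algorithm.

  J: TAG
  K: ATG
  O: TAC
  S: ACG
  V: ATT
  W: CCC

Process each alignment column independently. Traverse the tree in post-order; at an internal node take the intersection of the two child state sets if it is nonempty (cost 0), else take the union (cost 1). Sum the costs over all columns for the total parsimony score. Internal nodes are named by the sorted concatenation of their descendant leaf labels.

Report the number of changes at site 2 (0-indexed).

3

site 0, node JS: J={T} ∪ S={A} → {A,T} (+1)
site 0, node JOS: JS={A,T} ∩ O={T} → {T} (+0)
site 0, node VW: V={A} ∪ W={C} → {A,C} (+1)
site 0, node KVW: K={A} ∩ VW={A,C} → {A} (+0)
site 0, node JKOSVW: JOS={T} ∪ KVW={A} → {A,T} (+1)
site 1, node JS: J={A} ∪ S={C} → {A,C} (+1)
site 1, node JOS: JS={A,C} ∩ O={A} → {A} (+0)
site 1, node VW: V={T} ∪ W={C} → {C,T} (+1)
site 1, node KVW: K={T} ∩ VW={C,T} → {T} (+0)
site 1, node JKOSVW: JOS={A} ∪ KVW={T} → {A,T} (+1)
site 2, node JS: J={G} ∩ S={G} → {G} (+0)
site 2, node JOS: JS={G} ∪ O={C} → {C,G} (+1)
site 2, node VW: V={T} ∪ W={C} → {C,T} (+1)
site 2, node KVW: K={G} ∪ VW={C,T} → {C,G,T} (+1)
site 2, node JKOSVW: JOS={C,G} ∩ KVW={C,G,T} → {C,G} (+0)
per-site changes: [3, 3, 3]; total = 9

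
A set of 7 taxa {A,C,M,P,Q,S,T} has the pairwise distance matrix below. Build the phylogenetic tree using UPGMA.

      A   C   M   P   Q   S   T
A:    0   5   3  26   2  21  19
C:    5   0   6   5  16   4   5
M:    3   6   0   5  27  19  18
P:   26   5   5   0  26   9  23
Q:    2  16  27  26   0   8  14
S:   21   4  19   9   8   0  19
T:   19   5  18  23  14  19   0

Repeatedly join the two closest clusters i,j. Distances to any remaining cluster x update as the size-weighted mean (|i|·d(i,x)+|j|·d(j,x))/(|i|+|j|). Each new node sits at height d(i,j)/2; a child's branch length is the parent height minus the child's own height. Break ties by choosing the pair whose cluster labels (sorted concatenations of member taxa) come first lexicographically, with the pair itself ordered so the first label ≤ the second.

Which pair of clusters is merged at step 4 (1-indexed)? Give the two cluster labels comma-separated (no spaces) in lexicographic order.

CS,MP

step 1: merge (A,Q) at d=2; branch lengths A→1, Q→1; new cluster AQ
  updated: d(AQ,C)=21/2, d(AQ,M)=15, d(AQ,P)=26, d(AQ,S)=29/2, d(AQ,T)=33/2
step 2: merge (C,S) at d=4; branch lengths C→2, S→2; new cluster CS
  updated: d(AQ,CS)=25/2, d(CS,M)=25/2, d(CS,P)=7, d(CS,T)=12
step 3: merge (M,P) at d=5; branch lengths M→5/2, P→5/2; new cluster MP
  updated: d(AQ,MP)=41/2, d(CS,MP)=39/4, d(MP,T)=41/2
step 4: merge (CS,MP) at d=39/4; branch lengths CS→23/8, MP→19/8; new cluster CMPS
  updated: d(AQ,CMPS)=33/2, d(CMPS,T)=65/4
step 5: merge (CMPS,T) at d=65/4; branch lengths CMPS→13/4, T→65/8; new cluster CMPST
  updated: d(AQ,CMPST)=33/2
step 6: merge (AQ,CMPST) at d=33/2; branch lengths AQ→29/4, CMPST→1/8; new cluster ACMPQST
final tree: ((A:1,Q:1):29/4,(((C:2,S:2):23/8,(M:5/2,P:5/2):19/8):13/4,T:65/8):1/8)
total length: 35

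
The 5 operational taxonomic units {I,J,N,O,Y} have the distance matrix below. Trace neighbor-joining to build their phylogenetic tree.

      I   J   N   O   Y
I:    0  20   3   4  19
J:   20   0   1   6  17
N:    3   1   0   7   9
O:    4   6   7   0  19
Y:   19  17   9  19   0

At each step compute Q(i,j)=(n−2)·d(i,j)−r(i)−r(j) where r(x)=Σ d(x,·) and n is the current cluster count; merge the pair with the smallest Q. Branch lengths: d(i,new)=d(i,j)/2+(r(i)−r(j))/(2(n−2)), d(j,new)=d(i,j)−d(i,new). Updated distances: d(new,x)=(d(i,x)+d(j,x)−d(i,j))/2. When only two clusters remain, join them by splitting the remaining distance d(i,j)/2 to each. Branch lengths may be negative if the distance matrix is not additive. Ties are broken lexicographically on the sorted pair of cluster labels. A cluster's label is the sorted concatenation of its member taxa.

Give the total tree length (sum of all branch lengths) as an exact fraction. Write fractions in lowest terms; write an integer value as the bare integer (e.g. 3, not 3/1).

step 1: merge (I,O) at d=4, Q=-70; branch lengths I→11/3, O→1/3; new cluster IO
  updated: d(IO,J)=11, d(IO,N)=3, d(IO,Y)=17
step 2: merge (IO,Y) at d=17, Q=-40; branch lengths IO→11/2, Y→23/2; new cluster IOY
  updated: d(IOY,J)=11/2, d(IOY,N)=-5/2
step 3: merge (IOY,J) at d=11/2, Q=-4; branch lengths IOY→1, J→9/2; new cluster IJOY
  updated: d(IJOY,N)=-7/2
step 4: merge (IJOY,N) at d=-7/2; branch lengths IJOY→-7/4, N→-7/4; new cluster IJNOY
final tree: ((((I:11/3,O:1/3):11/2,Y:23/2):1,J:9/2):-7/4,N:-7/4)
total length: 23

23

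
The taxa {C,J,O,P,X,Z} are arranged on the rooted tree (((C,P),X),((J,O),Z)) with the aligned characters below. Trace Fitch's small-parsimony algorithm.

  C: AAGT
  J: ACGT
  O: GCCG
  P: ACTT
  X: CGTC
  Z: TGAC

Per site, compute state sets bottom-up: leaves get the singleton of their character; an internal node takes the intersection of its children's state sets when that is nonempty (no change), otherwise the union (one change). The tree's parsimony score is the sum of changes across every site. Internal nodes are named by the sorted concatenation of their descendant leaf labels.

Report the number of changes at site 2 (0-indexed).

4

site 0, node CP: C={A} ∩ P={A} → {A} (+0)
site 0, node CPX: CP={A} ∪ X={C} → {A,C} (+1)
site 0, node JO: J={A} ∪ O={G} → {A,G} (+1)
site 0, node JOZ: JO={A,G} ∪ Z={T} → {A,G,T} (+1)
site 0, node CJOPXZ: CPX={A,C} ∩ JOZ={A,G,T} → {A} (+0)
site 1, node CP: C={A} ∪ P={C} → {A,C} (+1)
site 1, node CPX: CP={A,C} ∪ X={G} → {A,C,G} (+1)
site 1, node JO: J={C} ∩ O={C} → {C} (+0)
site 1, node JOZ: JO={C} ∪ Z={G} → {C,G} (+1)
site 1, node CJOPXZ: CPX={A,C,G} ∩ JOZ={C,G} → {C,G} (+0)
site 2, node CP: C={G} ∪ P={T} → {G,T} (+1)
site 2, node CPX: CP={G,T} ∩ X={T} → {T} (+0)
site 2, node JO: J={G} ∪ O={C} → {C,G} (+1)
site 2, node JOZ: JO={C,G} ∪ Z={A} → {A,C,G} (+1)
site 2, node CJOPXZ: CPX={T} ∪ JOZ={A,C,G} → {A,C,G,T} (+1)
site 3, node CP: C={T} ∩ P={T} → {T} (+0)
site 3, node CPX: CP={T} ∪ X={C} → {C,T} (+1)
site 3, node JO: J={T} ∪ O={G} → {G,T} (+1)
site 3, node JOZ: JO={G,T} ∪ Z={C} → {C,G,T} (+1)
site 3, node CJOPXZ: CPX={C,T} ∩ JOZ={C,G,T} → {C,T} (+0)
per-site changes: [3, 3, 4, 3]; total = 13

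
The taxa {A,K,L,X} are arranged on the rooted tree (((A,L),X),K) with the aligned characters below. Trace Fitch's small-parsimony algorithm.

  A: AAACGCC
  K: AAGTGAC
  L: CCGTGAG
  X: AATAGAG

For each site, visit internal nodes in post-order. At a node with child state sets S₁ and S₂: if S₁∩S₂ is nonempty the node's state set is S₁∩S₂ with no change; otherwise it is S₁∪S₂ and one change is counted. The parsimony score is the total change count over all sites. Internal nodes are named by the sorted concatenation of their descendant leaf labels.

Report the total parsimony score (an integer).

[col 0] AL: children A:{A}, L:{C} ∪→ {A,C}; cost 1
[col 0] ALX: children AL:{A,C}, X:{A} ∩→ {A}; cost 0
[col 0] AKLX: children ALX:{A}, K:{A} ∩→ {A}; cost 0
[col 1] AL: children A:{A}, L:{C} ∪→ {A,C}; cost 1
[col 1] ALX: children AL:{A,C}, X:{A} ∩→ {A}; cost 0
[col 1] AKLX: children ALX:{A}, K:{A} ∩→ {A}; cost 0
[col 2] AL: children A:{A}, L:{G} ∪→ {A,G}; cost 1
[col 2] ALX: children AL:{A,G}, X:{T} ∪→ {A,G,T}; cost 1
[col 2] AKLX: children ALX:{A,G,T}, K:{G} ∩→ {G}; cost 0
[col 3] AL: children A:{C}, L:{T} ∪→ {C,T}; cost 1
[col 3] ALX: children AL:{C,T}, X:{A} ∪→ {A,C,T}; cost 1
[col 3] AKLX: children ALX:{A,C,T}, K:{T} ∩→ {T}; cost 0
[col 4] AL: children A:{G}, L:{G} ∩→ {G}; cost 0
[col 4] ALX: children AL:{G}, X:{G} ∩→ {G}; cost 0
[col 4] AKLX: children ALX:{G}, K:{G} ∩→ {G}; cost 0
[col 5] AL: children A:{C}, L:{A} ∪→ {A,C}; cost 1
[col 5] ALX: children AL:{A,C}, X:{A} ∩→ {A}; cost 0
[col 5] AKLX: children ALX:{A}, K:{A} ∩→ {A}; cost 0
[col 6] AL: children A:{C}, L:{G} ∪→ {C,G}; cost 1
[col 6] ALX: children AL:{C,G}, X:{G} ∩→ {G}; cost 0
[col 6] AKLX: children ALX:{G}, K:{C} ∪→ {C,G}; cost 1
per-site changes: [1, 1, 2, 2, 0, 1, 2]; total = 9

9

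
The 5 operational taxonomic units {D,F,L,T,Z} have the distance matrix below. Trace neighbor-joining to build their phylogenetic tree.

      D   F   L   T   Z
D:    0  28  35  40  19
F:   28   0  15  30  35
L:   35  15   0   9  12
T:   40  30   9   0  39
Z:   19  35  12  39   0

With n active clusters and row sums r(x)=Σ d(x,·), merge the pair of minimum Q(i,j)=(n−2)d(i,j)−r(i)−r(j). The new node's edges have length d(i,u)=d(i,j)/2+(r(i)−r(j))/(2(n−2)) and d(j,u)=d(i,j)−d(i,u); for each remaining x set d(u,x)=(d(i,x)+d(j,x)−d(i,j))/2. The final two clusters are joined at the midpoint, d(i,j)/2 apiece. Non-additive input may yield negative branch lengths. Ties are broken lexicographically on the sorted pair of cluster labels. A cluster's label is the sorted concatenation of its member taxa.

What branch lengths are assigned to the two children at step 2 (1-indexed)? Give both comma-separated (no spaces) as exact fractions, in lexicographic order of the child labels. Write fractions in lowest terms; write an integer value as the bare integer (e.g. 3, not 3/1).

43/4,45/4

1. join D+Z (d=19, Q=-170) ⇒ DZ; edges |D|=37/3, |Z|=20/3
  updated: d(DZ,F)=22, d(DZ,L)=14, d(DZ,T)=30
2. join DZ+F (d=22, Q=-89) ⇒ DFZ; edges |DZ|=43/4, |F|=45/4
  updated: d(DFZ,L)=7/2, d(DFZ,T)=19
3. join DFZ+L (d=7/2, Q=-63/2) ⇒ DFLZ; edges |DFZ|=27/4, |L|=-13/4
  updated: d(DFLZ,T)=49/4
4. join DFLZ+T (d=49/4) ⇒ DFLTZ; edges |DFLZ|=49/8, |T|=49/8
final tree: ((((D:37/3,Z:20/3):43/4,F:45/4):27/4,L:-13/4):49/8,T:49/8)
total length: 227/4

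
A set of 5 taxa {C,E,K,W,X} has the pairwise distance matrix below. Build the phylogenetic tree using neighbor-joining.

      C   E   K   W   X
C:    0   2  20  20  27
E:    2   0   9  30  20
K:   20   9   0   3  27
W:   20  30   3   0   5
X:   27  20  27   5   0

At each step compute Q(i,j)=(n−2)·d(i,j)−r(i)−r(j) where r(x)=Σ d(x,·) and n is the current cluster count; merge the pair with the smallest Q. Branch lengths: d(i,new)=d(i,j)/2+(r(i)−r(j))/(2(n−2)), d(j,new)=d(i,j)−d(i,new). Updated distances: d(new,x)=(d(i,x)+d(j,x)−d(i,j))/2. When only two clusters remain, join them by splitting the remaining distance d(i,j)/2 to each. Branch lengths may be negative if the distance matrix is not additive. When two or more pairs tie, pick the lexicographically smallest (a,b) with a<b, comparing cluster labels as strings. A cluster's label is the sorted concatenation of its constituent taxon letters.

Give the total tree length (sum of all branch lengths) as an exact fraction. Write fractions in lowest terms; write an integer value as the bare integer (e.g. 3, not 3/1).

step 1: merge (C,E) at d=2, Q=-124; branch lengths C→7/3, E→-1/3; new cluster CE
  updated: d(CE,K)=27/2, d(CE,W)=24, d(CE,X)=45/2
step 2: merge (CE,K) at d=27/2, Q=-153/2; branch lengths CE→87/8, K→21/8; new cluster CEK
  updated: d(CEK,W)=27/4, d(CEK,X)=18
step 3: merge (CEK,W) at d=27/4, Q=-119/4; branch lengths CEK→79/8, W→-25/8; new cluster CEKW
  updated: d(CEKW,X)=65/8
step 4: merge (CEKW,X) at d=65/8; branch lengths CEKW→65/16, X→65/16; new cluster CEKWX
final tree: ((((C:7/3,E:-1/3):87/8,K:21/8):79/8,W:-25/8):65/16,X:65/16)
total length: 243/8

243/8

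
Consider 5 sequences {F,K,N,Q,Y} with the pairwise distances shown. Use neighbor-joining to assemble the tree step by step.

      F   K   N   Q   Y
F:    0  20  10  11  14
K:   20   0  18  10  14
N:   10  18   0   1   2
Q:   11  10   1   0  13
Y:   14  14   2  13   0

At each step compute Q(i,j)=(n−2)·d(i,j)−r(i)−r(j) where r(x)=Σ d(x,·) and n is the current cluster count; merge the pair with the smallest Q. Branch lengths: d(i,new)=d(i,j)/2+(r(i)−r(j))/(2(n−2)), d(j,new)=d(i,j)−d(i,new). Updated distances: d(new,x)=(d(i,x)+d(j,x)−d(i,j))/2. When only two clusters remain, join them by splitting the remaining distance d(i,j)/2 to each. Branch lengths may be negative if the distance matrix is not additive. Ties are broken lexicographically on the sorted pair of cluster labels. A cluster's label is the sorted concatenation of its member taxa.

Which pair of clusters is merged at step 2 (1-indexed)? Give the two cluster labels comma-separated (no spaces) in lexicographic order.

iteration 1: select N,Y (d=2, Q=-68); attach at lengths (-1, 3); label the merged cluster NY
  updated: d(F,NY)=11, d(K,NY)=15, d(NY,Q)=6
iteration 2: select F,NY (d=11, Q=-52); attach at lengths (8, 3); label the merged cluster FNY
  updated: d(FNY,K)=12, d(FNY,Q)=3
iteration 3: select FNY,K (d=12, Q=-25); attach at lengths (5/2, 19/2); label the merged cluster FKNY
  updated: d(FKNY,Q)=1/2
iteration 4: select FKNY,Q (d=1/2); attach at lengths (1/4, 1/4); label the merged cluster FKNQY
final tree: (((F:8,(N:-1,Y:3):3):5/2,K:19/2):1/4,Q:1/4)
total length: 51/2

F,NY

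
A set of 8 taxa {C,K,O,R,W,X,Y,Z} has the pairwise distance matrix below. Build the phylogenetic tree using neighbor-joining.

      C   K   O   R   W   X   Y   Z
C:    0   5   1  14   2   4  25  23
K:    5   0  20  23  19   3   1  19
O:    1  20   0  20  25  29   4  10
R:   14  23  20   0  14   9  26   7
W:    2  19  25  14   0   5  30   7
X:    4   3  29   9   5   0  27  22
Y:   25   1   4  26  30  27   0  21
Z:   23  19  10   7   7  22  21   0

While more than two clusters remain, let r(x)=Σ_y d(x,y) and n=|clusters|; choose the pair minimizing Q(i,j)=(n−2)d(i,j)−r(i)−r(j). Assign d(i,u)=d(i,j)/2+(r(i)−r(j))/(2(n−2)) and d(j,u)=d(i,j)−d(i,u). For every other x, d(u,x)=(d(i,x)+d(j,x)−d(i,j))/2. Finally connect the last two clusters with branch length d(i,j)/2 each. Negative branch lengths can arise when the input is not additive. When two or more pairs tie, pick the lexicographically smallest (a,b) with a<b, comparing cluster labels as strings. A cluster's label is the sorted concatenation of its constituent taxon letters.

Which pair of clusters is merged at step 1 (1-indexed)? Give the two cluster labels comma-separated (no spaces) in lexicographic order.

O,Y

iteration 1: select O,Y (d=4, Q=-219); attach at lengths (-1/12, 49/12); label the merged cluster OY
  updated: d(C,OY)=11, d(K,OY)=17/2, d(OY,R)=21, d(OY,W)=51/2, d(OY,X)=26, d(OY,Z)=27/2
iteration 2: select R,Z (d=7, Q=-289/2); attach at lengths (63/20, 77/20); label the merged cluster RZ
  updated: d(C,RZ)=15, d(K,RZ)=35/2, d(OY,RZ)=55/4, d(RZ,W)=7, d(RZ,X)=12
iteration 3: select K,OY (d=17/2, Q=-415/4); attach at lengths (9/32, 263/32); label the merged cluster KOY
  updated: d(C,KOY)=15/4, d(KOY,RZ)=91/8, d(KOY,W)=18, d(KOY,X)=41/4
iteration 4: select C,KOY (d=15/4, Q=-455/8); attach at lengths (-59/48, 239/48); label the merged cluster CKOY
  updated: d(CKOY,RZ)=181/16, d(CKOY,W)=65/8, d(CKOY,X)=21/4
iteration 5: select CKOY,X (d=21/4, Q=-583/16); attach at lengths (207/64, 129/64); label the merged cluster CKOXY
  updated: d(CKOXY,RZ)=289/32, d(CKOXY,W)=63/16
iteration 6: select CKOXY,RZ (d=289/32, Q=-639/32); attach at lengths (191/64, 387/64); label the merged cluster CKORXYZ
  updated: d(CKORXYZ,W)=61/64
iteration 7: select CKORXYZ,W (d=61/64); attach at lengths (61/128, 61/128); label the merged cluster CKORWXYZ
final tree: ((((C:-59/48,(K:9/32,(O:-1/12,Y:49/12):263/32):239/48):207/64,X:129/64):191/64,(R:63/20,Z:77/20):387/64):61/128,W:61/128)
total length: 2463/64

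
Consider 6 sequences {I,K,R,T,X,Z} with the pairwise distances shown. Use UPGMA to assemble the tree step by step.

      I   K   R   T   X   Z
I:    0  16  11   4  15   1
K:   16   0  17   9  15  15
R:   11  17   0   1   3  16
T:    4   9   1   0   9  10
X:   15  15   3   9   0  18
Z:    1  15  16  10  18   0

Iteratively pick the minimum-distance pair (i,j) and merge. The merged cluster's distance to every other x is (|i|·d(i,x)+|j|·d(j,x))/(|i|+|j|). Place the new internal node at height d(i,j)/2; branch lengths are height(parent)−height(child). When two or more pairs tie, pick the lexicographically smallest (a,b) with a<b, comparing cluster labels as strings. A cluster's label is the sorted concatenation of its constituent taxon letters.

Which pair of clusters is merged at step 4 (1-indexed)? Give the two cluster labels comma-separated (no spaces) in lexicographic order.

1. join I+Z (d=1) ⇒ IZ; edges |I|=1/2, |Z|=1/2
  updated: d(IZ,K)=31/2, d(IZ,R)=27/2, d(IZ,T)=7, d(IZ,X)=33/2
2. join R+T (d=1) ⇒ RT; edges |R|=1/2, |T|=1/2
  updated: d(IZ,RT)=41/4, d(K,RT)=13, d(RT,X)=6
3. join RT+X (d=6) ⇒ RTX; edges |RT|=5/2, |X|=3
  updated: d(IZ,RTX)=37/3, d(K,RTX)=41/3
4. join IZ+RTX (d=37/3) ⇒ IRTXZ; edges |IZ|=17/3, |RTX|=19/6
  updated: d(IRTXZ,K)=72/5
5. join IRTXZ+K (d=72/5) ⇒ IKRTXZ; edges |IRTXZ|=31/30, |K|=36/5
final tree: (((I:1/2,Z:1/2):17/3,((R:1/2,T:1/2):5/2,X:3):19/6):31/30,K:36/5)
total length: 737/30

IZ,RTX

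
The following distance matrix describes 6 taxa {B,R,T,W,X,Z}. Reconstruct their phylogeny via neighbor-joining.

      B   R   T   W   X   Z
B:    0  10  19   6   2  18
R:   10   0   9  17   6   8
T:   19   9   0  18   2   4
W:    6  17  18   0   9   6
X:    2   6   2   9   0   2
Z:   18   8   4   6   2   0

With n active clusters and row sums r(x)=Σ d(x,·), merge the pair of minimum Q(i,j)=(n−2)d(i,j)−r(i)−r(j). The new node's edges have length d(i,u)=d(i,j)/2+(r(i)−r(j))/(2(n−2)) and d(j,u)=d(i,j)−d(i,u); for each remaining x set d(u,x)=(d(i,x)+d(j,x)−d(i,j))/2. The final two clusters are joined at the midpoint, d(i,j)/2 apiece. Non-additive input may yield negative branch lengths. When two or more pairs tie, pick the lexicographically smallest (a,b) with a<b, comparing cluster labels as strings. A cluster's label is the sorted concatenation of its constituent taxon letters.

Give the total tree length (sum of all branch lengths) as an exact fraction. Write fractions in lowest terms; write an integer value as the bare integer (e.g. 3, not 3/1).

iteration 1: select B,W (d=6, Q=-87); attach at lengths (23/8, 25/8); label the merged cluster BW
  updated: d(BW,R)=21/2, d(BW,T)=31/2, d(BW,X)=5/2, d(BW,Z)=9
iteration 2: select BW,X (d=5/2, Q=-85/2); attach at lengths (65/12, -35/12); label the merged cluster BWX
  updated: d(BWX,R)=7, d(BWX,T)=15/2, d(BWX,Z)=17/4
iteration 3: select BWX,R (d=7, Q=-115/4); attach at lengths (35/16, 77/16); label the merged cluster BRWX
  updated: d(BRWX,T)=19/4, d(BRWX,Z)=21/8
iteration 4: select BRWX,T (d=19/4, Q=-91/8); attach at lengths (27/16, 49/16); label the merged cluster BRTWX
  updated: d(BRTWX,Z)=15/16
iteration 5: select BRTWX,Z (d=15/16); attach at lengths (15/32, 15/32); label the merged cluster BRTWXZ
final tree: (((((B:23/8,W:25/8):65/12,X:-35/12):35/16,R:77/16):27/16,T:49/16):15/32,Z:15/32)
total length: 339/16

339/16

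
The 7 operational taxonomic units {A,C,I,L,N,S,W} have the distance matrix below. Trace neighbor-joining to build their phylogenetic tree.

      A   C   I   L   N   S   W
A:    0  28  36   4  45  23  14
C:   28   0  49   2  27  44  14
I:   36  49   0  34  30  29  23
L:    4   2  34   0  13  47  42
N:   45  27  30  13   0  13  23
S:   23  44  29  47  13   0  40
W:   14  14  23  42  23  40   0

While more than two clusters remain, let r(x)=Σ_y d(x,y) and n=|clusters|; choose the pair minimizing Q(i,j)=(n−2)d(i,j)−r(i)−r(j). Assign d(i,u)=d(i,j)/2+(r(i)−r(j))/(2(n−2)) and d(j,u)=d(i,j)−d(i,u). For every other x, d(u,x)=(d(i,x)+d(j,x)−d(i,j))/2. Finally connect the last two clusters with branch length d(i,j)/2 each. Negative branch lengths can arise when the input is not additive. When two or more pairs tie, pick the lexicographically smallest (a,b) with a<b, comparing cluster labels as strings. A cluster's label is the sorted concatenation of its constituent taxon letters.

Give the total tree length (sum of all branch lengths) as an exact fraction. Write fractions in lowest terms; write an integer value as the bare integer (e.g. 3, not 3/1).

iteration 1: select C,L (d=2, Q=-296); attach at lengths (16/5, -6/5); label the merged cluster CL
  updated: d(A,CL)=15, d(CL,I)=81/2, d(CL,N)=19, d(CL,S)=89/2, d(CL,W)=27
iteration 2: select N,S (d=13, Q=-455/2); attach at lengths (65/16, 143/16); label the merged cluster NS
  updated: d(A,NS)=55/2, d(CL,NS)=101/4, d(I,NS)=23, d(NS,W)=25
iteration 3: select A,CL (d=15, Q=-621/4); attach at lengths (119/24, 241/24); label the merged cluster ACL
  updated: d(ACL,I)=123/4, d(ACL,NS)=151/8, d(ACL,W)=13
iteration 4: select ACL,W (d=13, Q=-781/8); attach at lengths (221/32, 195/32); label the merged cluster ACLW
  updated: d(ACLW,I)=163/8, d(ACLW,NS)=247/16
iteration 5: select ACLW,I (d=163/8, Q=-941/16); attach at lengths (205/32, 447/32); label the merged cluster ACILW
  updated: d(ACILW,NS)=289/32
iteration 6: select ACILW,NS (d=289/32); attach at lengths (289/64, 289/64); label the merged cluster ACILNSW
final tree: ((((A:119/24,(C:16/5,L:-6/5):241/24):221/32,W:195/32):205/32,I:447/32):289/64,(N:65/16,S:143/16):289/64)
total length: 2317/32

2317/32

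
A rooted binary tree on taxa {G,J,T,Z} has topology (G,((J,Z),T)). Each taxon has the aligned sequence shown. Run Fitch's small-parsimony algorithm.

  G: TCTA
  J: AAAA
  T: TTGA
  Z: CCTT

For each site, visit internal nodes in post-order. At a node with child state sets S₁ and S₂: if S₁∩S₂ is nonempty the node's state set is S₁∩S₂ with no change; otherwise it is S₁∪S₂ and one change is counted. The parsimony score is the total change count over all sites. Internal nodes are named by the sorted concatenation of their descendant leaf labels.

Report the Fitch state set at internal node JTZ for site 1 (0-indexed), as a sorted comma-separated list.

A,C,T

[col 0] JZ: children J:{A}, Z:{C} ∪→ {A,C}; cost 1
[col 0] JTZ: children JZ:{A,C}, T:{T} ∪→ {A,C,T}; cost 1
[col 0] GJTZ: children G:{T}, JTZ:{A,C,T} ∩→ {T}; cost 0
[col 1] JZ: children J:{A}, Z:{C} ∪→ {A,C}; cost 1
[col 1] JTZ: children JZ:{A,C}, T:{T} ∪→ {A,C,T}; cost 1
[col 1] GJTZ: children G:{C}, JTZ:{A,C,T} ∩→ {C}; cost 0
[col 2] JZ: children J:{A}, Z:{T} ∪→ {A,T}; cost 1
[col 2] JTZ: children JZ:{A,T}, T:{G} ∪→ {A,G,T}; cost 1
[col 2] GJTZ: children G:{T}, JTZ:{A,G,T} ∩→ {T}; cost 0
[col 3] JZ: children J:{A}, Z:{T} ∪→ {A,T}; cost 1
[col 3] JTZ: children JZ:{A,T}, T:{A} ∩→ {A}; cost 0
[col 3] GJTZ: children G:{A}, JTZ:{A} ∩→ {A}; cost 0
per-site changes: [2, 2, 2, 1]; total = 7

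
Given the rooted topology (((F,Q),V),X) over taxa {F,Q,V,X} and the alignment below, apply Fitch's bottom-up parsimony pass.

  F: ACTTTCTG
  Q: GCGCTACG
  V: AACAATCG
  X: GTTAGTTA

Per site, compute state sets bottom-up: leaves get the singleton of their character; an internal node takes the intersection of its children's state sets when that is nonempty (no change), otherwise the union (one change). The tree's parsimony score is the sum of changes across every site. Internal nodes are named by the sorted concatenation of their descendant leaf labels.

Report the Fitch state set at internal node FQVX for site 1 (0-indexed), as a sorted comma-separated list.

site 0, node FQ: F={A} ∪ Q={G} → {A,G} (+1)
site 0, node FQV: FQ={A,G} ∩ V={A} → {A} (+0)
site 0, node FQVX: FQV={A} ∪ X={G} → {A,G} (+1)
site 1, node FQ: F={C} ∩ Q={C} → {C} (+0)
site 1, node FQV: FQ={C} ∪ V={A} → {A,C} (+1)
site 1, node FQVX: FQV={A,C} ∪ X={T} → {A,C,T} (+1)
site 2, node FQ: F={T} ∪ Q={G} → {G,T} (+1)
site 2, node FQV: FQ={G,T} ∪ V={C} → {C,G,T} (+1)
site 2, node FQVX: FQV={C,G,T} ∩ X={T} → {T} (+0)
site 3, node FQ: F={T} ∪ Q={C} → {C,T} (+1)
site 3, node FQV: FQ={C,T} ∪ V={A} → {A,C,T} (+1)
site 3, node FQVX: FQV={A,C,T} ∩ X={A} → {A} (+0)
site 4, node FQ: F={T} ∩ Q={T} → {T} (+0)
site 4, node FQV: FQ={T} ∪ V={A} → {A,T} (+1)
site 4, node FQVX: FQV={A,T} ∪ X={G} → {A,G,T} (+1)
site 5, node FQ: F={C} ∪ Q={A} → {A,C} (+1)
site 5, node FQV: FQ={A,C} ∪ V={T} → {A,C,T} (+1)
site 5, node FQVX: FQV={A,C,T} ∩ X={T} → {T} (+0)
site 6, node FQ: F={T} ∪ Q={C} → {C,T} (+1)
site 6, node FQV: FQ={C,T} ∩ V={C} → {C} (+0)
site 6, node FQVX: FQV={C} ∪ X={T} → {C,T} (+1)
site 7, node FQ: F={G} ∩ Q={G} → {G} (+0)
site 7, node FQV: FQ={G} ∩ V={G} → {G} (+0)
site 7, node FQVX: FQV={G} ∪ X={A} → {A,G} (+1)
per-site changes: [2, 2, 2, 2, 2, 2, 2, 1]; total = 15

A,C,T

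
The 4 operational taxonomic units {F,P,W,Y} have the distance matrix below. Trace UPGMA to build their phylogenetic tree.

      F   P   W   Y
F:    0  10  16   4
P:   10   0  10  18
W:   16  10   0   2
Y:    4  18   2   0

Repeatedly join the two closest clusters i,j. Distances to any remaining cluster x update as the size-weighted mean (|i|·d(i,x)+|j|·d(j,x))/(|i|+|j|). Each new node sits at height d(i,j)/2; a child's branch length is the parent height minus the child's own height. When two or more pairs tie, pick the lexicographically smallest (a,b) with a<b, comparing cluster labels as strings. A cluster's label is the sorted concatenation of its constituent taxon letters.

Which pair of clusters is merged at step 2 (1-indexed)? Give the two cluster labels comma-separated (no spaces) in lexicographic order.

F,P

1. join W+Y (d=2) ⇒ WY; edges |W|=1, |Y|=1
  updated: d(F,WY)=10, d(P,WY)=14
2. join F+P (d=10) ⇒ FP; edges |F|=5, |P|=5
  updated: d(FP,WY)=12
3. join FP+WY (d=12) ⇒ FPWY; edges |FP|=1, |WY|=5
final tree: ((F:5,P:5):1,(W:1,Y:1):5)
total length: 18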